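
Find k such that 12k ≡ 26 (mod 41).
9

Since gcd(12, 41) = 1 divides 26, a solution exists.
Multiply both sides by the inverse of 12 mod 41:
  12^(-1) mod 41 = 24
  x ≡ 24 × 26 ≡ 624 ≡ 9 (mod 41)
Verification: 12 × 9 = 108 = 2 × 41 + 26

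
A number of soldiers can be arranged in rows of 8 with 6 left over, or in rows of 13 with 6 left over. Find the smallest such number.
M = 8 × 13 = 104. M₁ = 13, y₁ ≡ 5 (mod 8). M₂ = 8, y₂ ≡ 5 (mod 13). r = 6×13×5 + 6×8×5 ≡ 6 (mod 104). The smallest positive such number is 6.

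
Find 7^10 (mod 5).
7 ≡ 2 (mod 5). 10 = 8 + 2 (binary 1010). Repeated squaring mod 5: 2^1 ≡ 2; 2^2 ≡ 2² = 4 ≡ 4; 2^4 ≡ 4² = 16 ≡ 1; 2^8 ≡ 1² = 1 ≡ 1. Multiply: 7^10 ≡ 2^8 × 2^2 ≡ 1 × 4 (mod 5): 1 × 4 = 4 ≡ 4. So 7^10 ≡ 4 (mod 5).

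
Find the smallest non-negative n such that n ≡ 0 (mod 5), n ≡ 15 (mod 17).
15

Using the Chinese Remainder Theorem:
M = product of moduli = 85
For equation 1: M_1 = 17, 17 ≡ 2 (mod 5), inverse of 17 mod 5 is 3 (check: 2 × 3 = 6 ≡ 1 (mod 5))
For equation 2: M_2 = 5, 5 ≡ 5 (mod 17), inverse of 5 mod 17 is 7 (check: 5 × 7 = 35 ≡ 1 (mod 17))
Combine: n ≡ Σ r_i×M_i×(M_i⁻¹ mod m_i) = 0×17×3 + 15×5×7 = 0 + 525 = 525
525 mod 85 = 15
n ≡ 15 (mod 85)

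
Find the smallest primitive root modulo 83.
2

A primitive root g modulo p has order p-1 = 82
Prime divisors of 82: [2, 41]
g is a primitive root iff g^(82/q) ≢ 1 (mod 83) for each prime divisor q
Testing small values:
  g = 2: 2^41 ≡ 82, 2^2 ≡ 4 (mod 83) → none is 1, primitive root!
The smallest primitive root is 2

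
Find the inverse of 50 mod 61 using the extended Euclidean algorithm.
Extended GCD: 50(11) + 61(-9) = 1. So 50^(-1) ≡ 11 ≡ 11 (mod 61). Verify: 50 × 11 = 550 ≡ 1 (mod 61)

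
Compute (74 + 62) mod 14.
10

(74 + 62) = 136
136 mod 14 = 10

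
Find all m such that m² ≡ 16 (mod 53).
The square roots of 16 mod 53 are 49 and 4. Verify: 49² = 2401 ≡ 16 (mod 53)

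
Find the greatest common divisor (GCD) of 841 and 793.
1

Using the Euclidean algorithm:
841 = 1 × 793 + 48
793 = 16 × 48 + 25
48 = 1 × 25 + 23
25 = 1 × 23 + 2
23 = 11 × 2 + 1
2 = 2 × 1 + 0

GCD(841, 793) = 1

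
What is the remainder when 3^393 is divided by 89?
Using Fermat: 3^{88} ≡ 1 (mod 89). 393 ≡ 41 (mod 88). So 3^{393} ≡ 3^{41} ≡ 56 (mod 89)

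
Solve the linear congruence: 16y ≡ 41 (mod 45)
11

Since gcd(16, 45) = 1 divides 41, a solution exists.
Multiply both sides by the inverse of 16 mod 45:
  16^(-1) mod 45 = 31
  x ≡ 31 × 41 ≡ 1271 ≡ 11 (mod 45)
Verification: 16 × 11 = 176 = 3 × 45 + 41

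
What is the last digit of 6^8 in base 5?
6 ≡ 1 (mod 5). 8 = 8 (binary 1000). Repeated squaring mod 5: 1^1 ≡ 1; 1^2 ≡ 1² = 1 ≡ 1; 1^4 ≡ 1² = 1 ≡ 1; 1^8 ≡ 1² = 1 ≡ 1. So 6^8 ≡ 1 (mod 5).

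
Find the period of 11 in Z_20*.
Powers of 11 mod 20: 11^1≡11, 11^2≡1. Order = 2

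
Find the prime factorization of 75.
3 × 5^2

Divide by primes starting from smallest:
75 ÷ 3 = 25
25 ÷ 5 = 5
5 ÷ 5 = 1

75 = 3 × 5^2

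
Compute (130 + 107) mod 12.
9

(130 + 107) = 237
237 mod 12 = 9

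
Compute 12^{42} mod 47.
21

Using successive squaring:
Binary expansion of 42: 101010
Powers of 12 mod 47 (each is the square of the previous):
  12^1 ≡ 12 (mod 47)
  12^2 ≡ 12² = 144 ≡ 3 (mod 47)
  12^4 ≡ 3² = 9 ≡ 9 (mod 47)
  12^8 ≡ 9² = 81 ≡ 34 (mod 47)
  12^16 ≡ 34² = 1156 ≡ 28 (mod 47)
  12^32 ≡ 28² = 784 ≡ 32 (mod 47)
42 = 32 + 8 + 2, so 12^42 = 12^32 × 12^8 × 12^2 ≡ 32 × 34 × 3 (mod 47)
Multiplying step by step:
  32 × 34 = 1088 ≡ 7 (mod 47)
  7 × 3 = 21 ≡ 21 (mod 47)
Result: 12^42 ≡ 21 (mod 47)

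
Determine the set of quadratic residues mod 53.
QRs mod 53: {1, 4, 6, 7, 9, 10, 11, 13, 15, 16, 17, 24, 25, 28, 29, 36, 37, 38, 40, 42, 43, 44, 46, 47, 49, 52}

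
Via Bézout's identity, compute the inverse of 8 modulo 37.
Extended GCD: 8(14) + 37(-3) = 1. So 8^(-1) ≡ 14 ≡ 14 (mod 37). Verify: 8 × 14 = 112 ≡ 1 (mod 37)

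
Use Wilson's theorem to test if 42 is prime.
(41)! mod 42 = 0. Since 0 ≢ -1 (mod 42), 42 is not prime.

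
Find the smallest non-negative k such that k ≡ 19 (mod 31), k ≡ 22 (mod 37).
577

Using the Chinese Remainder Theorem:
M = product of moduli = 1147
For equation 1: M_1 = 37, 37 ≡ 6 (mod 31), inverse of 37 mod 31 is 26 (check: 6 × 26 = 156 ≡ 1 (mod 31))
For equation 2: M_2 = 31, 31 ≡ 31 (mod 37), inverse of 31 mod 37 is 6 (check: 31 × 6 = 186 ≡ 1 (mod 37))
Combine: k ≡ Σ r_i×M_i×(M_i⁻¹ mod m_i) = 19×37×26 + 22×31×6 = 18278 + 4092 = 22370
22370 mod 1147 = 577
k ≡ 577 (mod 1147)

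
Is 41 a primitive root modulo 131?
p - 1 = 130 has prime divisors 2, 5, 13. Check 41^(130/q) mod 131 for each: 41^(130/2) = 41^65 ≡ 1, 41^(130/5) = 41^26 ≡ 53, 41^(130/13) = 41^10 ≡ 39 (mod 131). Since 41^65 ≡ 1 (mod 131), the order of 41 divides 65 (in fact the order is 65) ≠ 130, so it is not a primitive root.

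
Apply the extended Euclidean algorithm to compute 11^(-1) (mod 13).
Extended GCD: 11(6) + 13(-5) = 1. So 11^(-1) ≡ 6 ≡ 6 (mod 13). Verify: 11 × 6 = 66 ≡ 1 (mod 13)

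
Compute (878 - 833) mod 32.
13

(878 - 833) = 45
45 mod 32 = 13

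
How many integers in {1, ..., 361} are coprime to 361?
342

Prime factorization: 361 = 19^2
Using the formula φ(n) = n × Π(1 - 1/p) for each prime factor p:
φ(361) = 361 × (1 - 1/19)
φ(361) = 342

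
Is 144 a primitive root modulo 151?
p - 1 = 150 has prime divisors 2, 3, 5. Check 144^(150/q) mod 151 for each: 144^(150/2) = 144^75 ≡ 1, 144^(150/3) = 144^50 ≡ 32, 144^(150/5) = 144^30 ≡ 8 (mod 151). Since 144^75 ≡ 1 (mod 151), the order of 144 divides 75 (in fact the order is 75) ≠ 150, so it is not a primitive root.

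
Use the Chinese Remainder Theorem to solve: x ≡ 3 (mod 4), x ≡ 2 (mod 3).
M = 4 × 3 = 12. M₁ = 3, y₁ ≡ 3 (mod 4). M₂ = 4, y₂ ≡ 1 (mod 3). x = 3×3×3 + 2×4×1 ≡ 11 (mod 12)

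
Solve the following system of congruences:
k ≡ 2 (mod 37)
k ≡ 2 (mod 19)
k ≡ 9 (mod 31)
14765

Using the Chinese Remainder Theorem:
M = product of moduli = 21793
For equation 1: M_1 = 589, 589 ≡ 34 (mod 37), inverse of 589 mod 37 is 12 (check: 34 × 12 = 408 ≡ 1 (mod 37))
For equation 2: M_2 = 1147, 1147 ≡ 7 (mod 19), inverse of 1147 mod 19 is 11 (check: 7 × 11 = 77 ≡ 1 (mod 19))
For equation 3: M_3 = 703, 703 ≡ 21 (mod 31), inverse of 703 mod 31 is 3 (check: 21 × 3 = 63 ≡ 1 (mod 31))
Combine: k ≡ Σ r_i×M_i×(M_i⁻¹ mod m_i) = 2×589×12 + 2×1147×11 + 9×703×3 = 14136 + 25234 + 18981 = 58351
58351 mod 21793 = 14765
k ≡ 14765 (mod 21793)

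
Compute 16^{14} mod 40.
16

Using successive squaring:
Binary expansion of 14: 1110
Powers of 16 mod 40 (each is the square of the previous):
  16^1 ≡ 16 (mod 40)
  16^2 ≡ 16² = 256 ≡ 16 (mod 40)
  16^4 ≡ 16² = 256 ≡ 16 (mod 40)
  16^8 ≡ 16² = 256 ≡ 16 (mod 40)
14 = 8 + 4 + 2, so 16^14 = 16^8 × 16^4 × 16^2 ≡ 16 × 16 × 16 (mod 40)
Multiplying step by step:
  16 × 16 = 256 ≡ 16 (mod 40)
  16 × 16 = 256 ≡ 16 (mod 40)
Result: 16^14 ≡ 16 (mod 40)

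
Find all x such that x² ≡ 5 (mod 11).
The square roots of 5 mod 11 are 4 and 7. Verify: 4² = 16 ≡ 5 (mod 11)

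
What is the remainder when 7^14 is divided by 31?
Using repeated squaring. 14 = 8 + 4 + 2 (binary 1110). Repeated squaring mod 31: 7^1 ≡ 7; 7^2 ≡ 7² = 49 ≡ 18; 7^4 ≡ 18² = 324 ≡ 14; 7^8 ≡ 14² = 196 ≡ 10. Multiply: 7^14 = 7^8 × 7^4 × 7^2 ≡ 10 × 14 × 18 (mod 31): 10 × 14 = 140 ≡ 16; 16 × 18 = 288 ≡ 9. So 7^14 ≡ 9 (mod 31).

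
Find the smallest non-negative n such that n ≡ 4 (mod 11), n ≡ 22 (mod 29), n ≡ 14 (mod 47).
3821

Using the Chinese Remainder Theorem:
M = product of moduli = 14993
For equation 1: M_1 = 1363, 1363 ≡ 10 (mod 11), inverse of 1363 mod 11 is 10 (check: 10 × 10 = 100 ≡ 1 (mod 11))
For equation 2: M_2 = 517, 517 ≡ 24 (mod 29), inverse of 517 mod 29 is 23 (check: 24 × 23 = 552 ≡ 1 (mod 29))
For equation 3: M_3 = 319, 319 ≡ 37 (mod 47), inverse of 319 mod 47 is 14 (check: 37 × 14 = 518 ≡ 1 (mod 47))
Combine: n ≡ Σ r_i×M_i×(M_i⁻¹ mod m_i) = 4×1363×10 + 22×517×23 + 14×319×14 = 54520 + 261602 + 62524 = 378646
378646 mod 14993 = 3821
n ≡ 3821 (mod 14993)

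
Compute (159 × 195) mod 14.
9

(159 × 195) = 31005
31005 mod 14 = 9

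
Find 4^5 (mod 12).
5 = 4 + 1 (binary 101). Repeated squaring mod 12: 4^1 ≡ 4; 4^2 ≡ 4² = 16 ≡ 4; 4^4 ≡ 4² = 16 ≡ 4. Multiply: 4^5 = 4^4 × 4^1 ≡ 4 × 4 (mod 12): 4 × 4 = 16 ≡ 4. So 4^5 ≡ 4 (mod 12).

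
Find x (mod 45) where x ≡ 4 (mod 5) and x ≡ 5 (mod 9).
M = 5 × 9 = 45. M₁ = 9, y₁ ≡ 4 (mod 5). M₂ = 5, y₂ ≡ 2 (mod 9). x = 4×9×4 + 5×5×2 ≡ 14 (mod 45)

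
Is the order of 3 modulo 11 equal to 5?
Yes, ord_11(3) = 5.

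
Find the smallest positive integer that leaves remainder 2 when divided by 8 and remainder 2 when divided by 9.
M = 8 × 9 = 72. M₁ = 9, y₁ ≡ 1 (mod 8). M₂ = 8, y₂ ≡ 8 (mod 9). k = 2×9×1 + 2×8×8 ≡ 2 (mod 72). The smallest positive such number is 2.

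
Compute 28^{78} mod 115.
64

Using successive squaring:
Binary expansion of 78: 1001110
Powers of 28 mod 115 (each is the square of the previous):
  28^1 ≡ 28 (mod 115)
  28^2 ≡ 28² = 784 ≡ 94 (mod 115)
  28^4 ≡ 94² = 8836 ≡ 96 (mod 115)
  28^8 ≡ 96² = 9216 ≡ 16 (mod 115)
  28^16 ≡ 16² = 256 ≡ 26 (mod 115)
  28^32 ≡ 26² = 676 ≡ 101 (mod 115)
  28^64 ≡ 101² = 10201 ≡ 81 (mod 115)
78 = 64 + 8 + 4 + 2, so 28^78 = 28^64 × 28^8 × 28^4 × 28^2 ≡ 81 × 16 × 96 × 94 (mod 115)
Multiplying step by step:
  81 × 16 = 1296 ≡ 31 (mod 115)
  31 × 96 = 2976 ≡ 101 (mod 115)
  101 × 94 = 9494 ≡ 64 (mod 115)
Result: 28^78 ≡ 64 (mod 115)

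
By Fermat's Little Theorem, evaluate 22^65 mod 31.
By Fermat: 22^{30} ≡ 1 (mod 31). 65 = 2×30 + 5. So 22^{65} ≡ 22^{5} ≡ 6 (mod 31)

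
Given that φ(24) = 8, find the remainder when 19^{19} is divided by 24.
By Euler: 19^{8} ≡ 1 (mod 24) since gcd(19, 24) = 1. 19 = 2×8 + 3. So 19^{19} ≡ 19^{3} ≡ 19 (mod 24)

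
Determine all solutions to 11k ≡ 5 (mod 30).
25

Since gcd(11, 30) = 1 divides 5, a solution exists.
Multiply both sides by the inverse of 11 mod 30:
  11^(-1) mod 30 = 11
  x ≡ 11 × 5 ≡ 55 ≡ 25 (mod 30)
Verification: 11 × 25 = 275 = 9 × 30 + 5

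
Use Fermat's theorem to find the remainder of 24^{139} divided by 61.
28

By Fermat's Little Theorem, a^(p-1) ≡ 1 (mod p) for prime p and gcd(a, p) = 1
Here p = 61, so 24^60 ≡ 1 (mod 61)
We can reduce the exponent: 139 mod 60 = 19
So 24^139 ≡ 24^19 (mod 61)
Computing: 24^19 mod 61 = 28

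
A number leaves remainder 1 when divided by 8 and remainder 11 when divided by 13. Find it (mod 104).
M = 8 × 13 = 104. M₁ = 13, y₁ ≡ 5 (mod 8). M₂ = 8, y₂ ≡ 5 (mod 13). k = 1×13×5 + 11×8×5 ≡ 89 (mod 104)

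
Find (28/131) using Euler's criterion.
(28/131) = 28^{65} mod 131 = 1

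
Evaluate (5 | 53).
(5/53) = 5^{26} mod 53 = -1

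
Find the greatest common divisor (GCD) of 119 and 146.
1

Using the Euclidean algorithm:
119 = 0 × 146 + 119
146 = 1 × 119 + 27
119 = 4 × 27 + 11
27 = 2 × 11 + 5
11 = 2 × 5 + 1
5 = 5 × 1 + 0

GCD(119, 146) = 1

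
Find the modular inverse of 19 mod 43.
19^(-1) ≡ 34 (mod 43). Verification: 19 × 34 = 646 ≡ 1 (mod 43)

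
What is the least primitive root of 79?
3

A primitive root g modulo p has order p-1 = 78
Prime divisors of 78: [2, 3, 13]
g is a primitive root iff g^(78/q) ≢ 1 (mod 79) for each prime divisor q
Testing small values:
  g = 2: 2^39 ≡ 1, 2^26 ≡ 23, 2^6 ≡ 64 (mod 79) → 2^39 ≡ 1, not primitive root
  g = 3: 3^39 ≡ 78, 3^26 ≡ 23, 3^6 ≡ 18 (mod 79) → none is 1, primitive root!
The smallest primitive root is 3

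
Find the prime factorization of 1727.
11 × 157

Divide by primes starting from smallest:
1727 ÷ 11 = 157
157 ÷ 157 = 1

1727 = 11 × 157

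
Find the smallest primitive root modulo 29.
2

A primitive root g modulo p has order p-1 = 28
Prime divisors of 28: [2, 7]
g is a primitive root iff g^(28/q) ≢ 1 (mod 29) for each prime divisor q
Testing small values:
  g = 2: 2^14 ≡ 28, 2^4 ≡ 16 (mod 29) → none is 1, primitive root!
The smallest primitive root is 2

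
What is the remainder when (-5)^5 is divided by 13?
(-5) ≡ 8 (mod 13). 5 = 4 + 1 (binary 101). Repeated squaring mod 13: 8^1 ≡ 8; 8^2 ≡ 8² = 64 ≡ 12; 8^4 ≡ 12² = 144 ≡ 1. Multiply: (-5)^5 ≡ 8^4 × 8^1 ≡ 1 × 8 (mod 13): 1 × 8 = 8 ≡ 8. So (-5)^5 ≡ 8 (mod 13).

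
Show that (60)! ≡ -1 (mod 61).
(60)! mod 61 = 60. Since this equals -1 (mod 61), Wilson confirms 61 is prime.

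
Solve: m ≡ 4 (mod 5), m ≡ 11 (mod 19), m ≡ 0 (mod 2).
M = 5 × 19 × 2 = 190. M₁ = 38, y₁ ≡ 2 (mod 5). M₂ = 10, y₂ ≡ 2 (mod 19). M₃ = 95, y₃ ≡ 1 (mod 2). m = 4×38×2 + 11×10×2 + 0×95×1 ≡ 144 (mod 190)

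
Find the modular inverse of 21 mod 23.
21^(-1) ≡ 11 (mod 23). Verification: 21 × 11 = 231 ≡ 1 (mod 23)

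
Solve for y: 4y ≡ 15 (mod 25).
10

Since gcd(4, 25) = 1 divides 15, a solution exists.
Multiply both sides by the inverse of 4 mod 25:
  4^(-1) mod 25 = 19
  x ≡ 19 × 15 ≡ 285 ≡ 10 (mod 25)
Verification: 4 × 10 = 40 = 1 × 25 + 15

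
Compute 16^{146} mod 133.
123

Using successive squaring:
Binary expansion of 146: 10010010
Powers of 16 mod 133 (each is the square of the previous):
  16^1 ≡ 16 (mod 133)
  16^2 ≡ 16² = 256 ≡ 123 (mod 133)
  16^4 ≡ 123² = 15129 ≡ 100 (mod 133)
  16^8 ≡ 100² = 10000 ≡ 25 (mod 133)
  16^16 ≡ 25² = 625 ≡ 93 (mod 133)
  16^32 ≡ 93² = 8649 ≡ 4 (mod 133)
  16^64 ≡ 4² = 16 ≡ 16 (mod 133)
  16^128 ≡ 16² = 256 ≡ 123 (mod 133)
146 = 128 + 16 + 2, so 16^146 = 16^128 × 16^16 × 16^2 ≡ 123 × 93 × 123 (mod 133)
Multiplying step by step:
  123 × 93 = 11439 ≡ 1 (mod 133)
  1 × 123 = 123 ≡ 123 (mod 133)
Result: 16^146 ≡ 123 (mod 133)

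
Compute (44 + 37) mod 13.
3

(44 + 37) = 81
81 mod 13 = 3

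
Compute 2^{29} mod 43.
2

Using successive squaring:
Binary expansion of 29: 11101
Powers of 2 mod 43 (each is the square of the previous):
  2^1 ≡ 2 (mod 43)
  2^2 ≡ 2² = 4 ≡ 4 (mod 43)
  2^4 ≡ 4² = 16 ≡ 16 (mod 43)
  2^8 ≡ 16² = 256 ≡ 41 (mod 43)
  2^16 ≡ 41² = 1681 ≡ 4 (mod 43)
29 = 16 + 8 + 4 + 1, so 2^29 = 2^16 × 2^8 × 2^4 × 2^1 ≡ 4 × 41 × 16 × 2 (mod 43)
Multiplying step by step:
  4 × 41 = 164 ≡ 35 (mod 43)
  35 × 16 = 560 ≡ 1 (mod 43)
  1 × 2 = 2 ≡ 2 (mod 43)
Result: 2^29 ≡ 2 (mod 43)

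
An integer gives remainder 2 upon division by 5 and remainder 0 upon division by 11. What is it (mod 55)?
M = 5 × 11 = 55. M₁ = 11, y₁ ≡ 1 (mod 5). M₂ = 5, y₂ ≡ 9 (mod 11). n = 2×11×1 + 0×5×9 ≡ 22 (mod 55). The smallest positive such number is 22.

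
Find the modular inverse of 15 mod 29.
15^(-1) ≡ 2 (mod 29). Verification: 15 × 2 = 30 ≡ 1 (mod 29)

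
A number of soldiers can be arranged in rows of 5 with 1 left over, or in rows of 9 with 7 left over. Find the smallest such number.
M = 5 × 9 = 45. M₁ = 9, y₁ ≡ 4 (mod 5). M₂ = 5, y₂ ≡ 2 (mod 9). r = 1×9×4 + 7×5×2 ≡ 16 (mod 45). The smallest positive such number is 16.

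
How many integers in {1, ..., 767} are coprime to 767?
696

Prime factorization: 767 = 13 × 59
Using the formula φ(n) = n × Π(1 - 1/p) for each prime factor p:
φ(767) = 767 × (1 - 1/13) × (1 - 1/59)
φ(767) = 696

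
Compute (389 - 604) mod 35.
30

(389 - 604) = -215
-215 mod 35 = 30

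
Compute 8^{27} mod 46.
16

Using successive squaring:
Binary expansion of 27: 11011
Powers of 8 mod 46 (each is the square of the previous):
  8^1 ≡ 8 (mod 46)
  8^2 ≡ 8² = 64 ≡ 18 (mod 46)
  8^4 ≡ 18² = 324 ≡ 2 (mod 46)
  8^8 ≡ 2² = 4 ≡ 4 (mod 46)
  8^16 ≡ 4² = 16 ≡ 16 (mod 46)
27 = 16 + 8 + 2 + 1, so 8^27 = 8^16 × 8^8 × 8^2 × 8^1 ≡ 16 × 4 × 18 × 8 (mod 46)
Multiplying step by step:
  16 × 4 = 64 ≡ 18 (mod 46)
  18 × 18 = 324 ≡ 2 (mod 46)
  2 × 8 = 16 ≡ 16 (mod 46)
Result: 8^27 ≡ 16 (mod 46)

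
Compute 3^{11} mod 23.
1

Using successive squaring:
Binary expansion of 11: 1011
Powers of 3 mod 23 (each is the square of the previous):
  3^1 ≡ 3 (mod 23)
  3^2 ≡ 3² = 9 ≡ 9 (mod 23)
  3^4 ≡ 9² = 81 ≡ 12 (mod 23)
  3^8 ≡ 12² = 144 ≡ 6 (mod 23)
11 = 8 + 2 + 1, so 3^11 = 3^8 × 3^2 × 3^1 ≡ 6 × 9 × 3 (mod 23)
Multiplying step by step:
  6 × 9 = 54 ≡ 8 (mod 23)
  8 × 3 = 24 ≡ 1 (mod 23)
Result: 3^11 ≡ 1 (mod 23)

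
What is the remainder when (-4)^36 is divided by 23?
Using Fermat: (-4)^{22} ≡ 1 (mod 23). 36 ≡ 14 (mod 22). So (-4)^{36} ≡ (-4)^{14} ≡ 18 (mod 23)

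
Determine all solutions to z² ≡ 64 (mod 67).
The square roots of 64 mod 67 are 59 and 8. Verify: 59² = 3481 ≡ 64 (mod 67)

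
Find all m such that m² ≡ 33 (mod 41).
The square roots of 33 mod 41 are 19 and 22. Verify: 19² = 361 ≡ 33 (mod 41)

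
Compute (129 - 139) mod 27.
17

(129 - 139) = -10
-10 mod 27 = 17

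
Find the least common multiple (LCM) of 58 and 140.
4060

First find GCD(58, 140) using the Euclidean algorithm:
58 = 0 × 140 + 58
140 = 2 × 58 + 24
58 = 2 × 24 + 10
24 = 2 × 10 + 4
10 = 2 × 4 + 2
4 = 2 × 2 + 0
GCD(58, 140) = 2

LCM formula: LCM(a, b) = (a × b) / GCD(a, b)
LCM(58, 140) = (58 × 140) / 2
LCM(58, 140) = 8120 / 2
LCM(58, 140) = 4060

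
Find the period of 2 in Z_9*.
Powers of 2 mod 9: 2^1≡2, 2^2≡4, 2^3≡8, 2^4≡7, 2^5≡5, 2^6≡1. Order = 6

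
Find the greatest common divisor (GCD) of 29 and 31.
1

Using the Euclidean algorithm:
29 = 0 × 31 + 29
31 = 1 × 29 + 2
29 = 14 × 2 + 1
2 = 2 × 1 + 0

GCD(29, 31) = 1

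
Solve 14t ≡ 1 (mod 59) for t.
38

Using Extended Euclidean Algorithm:
gcd(14, 59) = 1
Bezout coefficients: 14 × -21 + 59 × 5 = 1
So 14 × -21 ≡ 1 (mod 59)
The inverse is -21 mod 59 = 38
Verification: 14 × 38 = 532 = 9 × 59 + 1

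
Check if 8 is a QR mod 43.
By Euler's criterion: 8^{21} ≡ 42 (mod 43). Since this equals -1 (≡ 42), 8 is not a QR.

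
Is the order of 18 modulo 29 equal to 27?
No, the actual order is 28, not 27.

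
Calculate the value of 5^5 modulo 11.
5 = 4 + 1 (binary 101). Repeated squaring mod 11: 5^1 ≡ 5; 5^2 ≡ 5² = 25 ≡ 3; 5^4 ≡ 3² = 9 ≡ 9. Multiply: 5^5 = 5^4 × 5^1 ≡ 9 × 5 (mod 11): 9 × 5 = 45 ≡ 1. So 5^5 ≡ 1 (mod 11).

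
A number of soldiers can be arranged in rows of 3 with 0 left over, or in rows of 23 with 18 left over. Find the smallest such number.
M = 3 × 23 = 69. M₁ = 23, y₁ ≡ 2 (mod 3). M₂ = 3, y₂ ≡ 8 (mod 23). r = 0×23×2 + 18×3×8 ≡ 18 (mod 69). The smallest positive such number is 18.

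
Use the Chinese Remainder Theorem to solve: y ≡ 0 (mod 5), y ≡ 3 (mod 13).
55

Using the Chinese Remainder Theorem:
M = product of moduli = 65
For equation 1: M_1 = 13, 13 ≡ 3 (mod 5), inverse of 13 mod 5 is 2 (check: 3 × 2 = 6 ≡ 1 (mod 5))
For equation 2: M_2 = 5, 5 ≡ 5 (mod 13), inverse of 5 mod 13 is 8 (check: 5 × 8 = 40 ≡ 1 (mod 13))
Combine: y ≡ Σ r_i×M_i×(M_i⁻¹ mod m_i) = 0×13×2 + 3×5×8 = 0 + 120 = 120
120 mod 65 = 55
y ≡ 55 (mod 65)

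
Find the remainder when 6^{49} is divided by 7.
By Fermat: 6^{6} ≡ 1 (mod 7). 49 = 8×6 + 1. So 6^{49} ≡ 6^{1} ≡ 6 (mod 7)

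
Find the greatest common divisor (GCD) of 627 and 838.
1

Using the Euclidean algorithm:
627 = 0 × 838 + 627
838 = 1 × 627 + 211
627 = 2 × 211 + 205
211 = 1 × 205 + 6
205 = 34 × 6 + 1
6 = 6 × 1 + 0

GCD(627, 838) = 1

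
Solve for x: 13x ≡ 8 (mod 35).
6

Since gcd(13, 35) = 1 divides 8, a solution exists.
Multiply both sides by the inverse of 13 mod 35:
  13^(-1) mod 35 = 27
  x ≡ 27 × 8 ≡ 216 ≡ 6 (mod 35)
Verification: 13 × 6 = 78 = 2 × 35 + 8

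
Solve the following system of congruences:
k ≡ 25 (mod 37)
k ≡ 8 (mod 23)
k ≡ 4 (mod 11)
6241

Using the Chinese Remainder Theorem:
M = product of moduli = 9361
For equation 1: M_1 = 253, 253 ≡ 31 (mod 37), inverse of 253 mod 37 is 6 (check: 31 × 6 = 186 ≡ 1 (mod 37))
For equation 2: M_2 = 407, 407 ≡ 16 (mod 23), inverse of 407 mod 23 is 13 (check: 16 × 13 = 208 ≡ 1 (mod 23))
For equation 3: M_3 = 851, 851 ≡ 4 (mod 11), inverse of 851 mod 11 is 3 (check: 4 × 3 = 12 ≡ 1 (mod 11))
Combine: k ≡ Σ r_i×M_i×(M_i⁻¹ mod m_i) = 25×253×6 + 8×407×13 + 4×851×3 = 37950 + 42328 + 10212 = 90490
90490 mod 9361 = 6241
k ≡ 6241 (mod 9361)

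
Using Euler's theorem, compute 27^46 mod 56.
By Euler: 27^{24} ≡ 1 (mod 56) since gcd(27, 56) = 1. 46 = 1×24 + 22. So 27^{46} ≡ 27^{22} ≡ 1 (mod 56)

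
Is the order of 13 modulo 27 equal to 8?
No, the actual order is 9, not 8.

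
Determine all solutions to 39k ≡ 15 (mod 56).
9

Since gcd(39, 56) = 1 divides 15, a solution exists.
Multiply both sides by the inverse of 39 mod 56:
  39^(-1) mod 56 = 23
  x ≡ 23 × 15 ≡ 345 ≡ 9 (mod 56)
Verification: 39 × 9 = 351 = 6 × 56 + 15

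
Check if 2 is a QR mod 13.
By Euler's criterion: 2^{6} ≡ 12 (mod 13). Since this equals -1 (≡ 12), 2 is not a QR.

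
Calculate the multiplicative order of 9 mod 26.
Powers of 9 mod 26: 9^1≡9, 9^2≡3, 9^3≡1. Order = 3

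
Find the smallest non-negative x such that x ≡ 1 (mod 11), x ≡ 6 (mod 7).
34

Using the Chinese Remainder Theorem:
M = product of moduli = 77
For equation 1: M_1 = 7, 7 ≡ 7 (mod 11), inverse of 7 mod 11 is 8 (check: 7 × 8 = 56 ≡ 1 (mod 11))
For equation 2: M_2 = 11, 11 ≡ 4 (mod 7), inverse of 11 mod 7 is 2 (check: 4 × 2 = 8 ≡ 1 (mod 7))
Combine: x ≡ Σ r_i×M_i×(M_i⁻¹ mod m_i) = 1×7×8 + 6×11×2 = 56 + 132 = 188
188 mod 77 = 34
x ≡ 34 (mod 77)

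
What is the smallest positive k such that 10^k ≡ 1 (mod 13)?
Powers of 10 mod 13: 10^1≡10, 10^2≡9, 10^3≡12, 10^4≡3, 10^5≡4, 10^6≡1. Order = 6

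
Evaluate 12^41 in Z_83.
Using repeated squaring. 41 = 32 + 8 + 1 (binary 101001). Repeated squaring mod 83: 12^1 ≡ 12; 12^2 ≡ 12² = 144 ≡ 61; 12^4 ≡ 61² = 3721 ≡ 69; 12^8 ≡ 69² = 4761 ≡ 30; 12^16 ≡ 30² = 900 ≡ 70; 12^32 ≡ 70² = 4900 ≡ 3. Multiply: 12^41 = 12^32 × 12^8 × 12^1 ≡ 3 × 30 × 12 (mod 83): 3 × 30 = 90 ≡ 7; 7 × 12 = 84 ≡ 1. So 12^41 ≡ 1 (mod 83).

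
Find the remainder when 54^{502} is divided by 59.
By Fermat: 54^{58} ≡ 1 (mod 59). 502 = 8×58 + 38. So 54^{502} ≡ 54^{38} ≡ 48 (mod 59)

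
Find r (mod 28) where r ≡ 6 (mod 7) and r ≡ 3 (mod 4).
M = 7 × 4 = 28. M₁ = 4, y₁ ≡ 2 (mod 7). M₂ = 7, y₂ ≡ 3 (mod 4). r = 6×4×2 + 3×7×3 ≡ 27 (mod 28)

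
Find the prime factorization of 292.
2^2 × 73

Divide by primes starting from smallest:
292 ÷ 2 = 146
146 ÷ 2 = 73
73 ÷ 73 = 1

292 = 2^2 × 73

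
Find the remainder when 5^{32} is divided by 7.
By Fermat: 5^{6} ≡ 1 (mod 7). 32 = 5×6 + 2. So 5^{32} ≡ 5^{2} ≡ 4 (mod 7)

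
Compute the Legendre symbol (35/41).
(35/41) = 35^{20} mod 41 = -1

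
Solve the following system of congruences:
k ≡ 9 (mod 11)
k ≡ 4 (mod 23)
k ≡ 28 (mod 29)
3914

Using the Chinese Remainder Theorem:
M = product of moduli = 7337
For equation 1: M_1 = 667, 667 ≡ 7 (mod 11), inverse of 667 mod 11 is 8 (check: 7 × 8 = 56 ≡ 1 (mod 11))
For equation 2: M_2 = 319, 319 ≡ 20 (mod 23), inverse of 319 mod 23 is 15 (check: 20 × 15 = 300 ≡ 1 (mod 23))
For equation 3: M_3 = 253, 253 ≡ 21 (mod 29), inverse of 253 mod 29 is 18 (check: 21 × 18 = 378 ≡ 1 (mod 29))
Combine: k ≡ Σ r_i×M_i×(M_i⁻¹ mod m_i) = 9×667×8 + 4×319×15 + 28×253×18 = 48024 + 19140 + 127512 = 194676
194676 mod 7337 = 3914
k ≡ 3914 (mod 7337)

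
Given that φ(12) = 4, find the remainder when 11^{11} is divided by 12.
By Euler: 11^{4} ≡ 1 (mod 12) since gcd(11, 12) = 1. 11 = 2×4 + 3. So 11^{11} ≡ 11^{3} ≡ 11 (mod 12)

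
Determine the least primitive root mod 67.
p - 1 = 66 has prime divisors 2, 3, 11. h is a primitive root mod 67 iff h^(66/q) ≢ 1 (mod 67) for each such q.
h = 2: 2^33 ≡ 66, 2^22 ≡ 37, 2^6 ≡ 64 (mod 67); none is 1, so 2 has order 66 and is a primitive root.
The smallest primitive root mod 67 is g = 2.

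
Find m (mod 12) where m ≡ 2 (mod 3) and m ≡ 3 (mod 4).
M = 3 × 4 = 12. M₁ = 4, y₁ ≡ 1 (mod 3). M₂ = 3, y₂ ≡ 3 (mod 4). m = 2×4×1 + 3×3×3 ≡ 11 (mod 12)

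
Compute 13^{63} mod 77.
41

Using successive squaring:
Binary expansion of 63: 111111
Powers of 13 mod 77 (each is the square of the previous):
  13^1 ≡ 13 (mod 77)
  13^2 ≡ 13² = 169 ≡ 15 (mod 77)
  13^4 ≡ 15² = 225 ≡ 71 (mod 77)
  13^8 ≡ 71² = 5041 ≡ 36 (mod 77)
  13^16 ≡ 36² = 1296 ≡ 64 (mod 77)
  13^32 ≡ 64² = 4096 ≡ 15 (mod 77)
63 = 32 + 16 + 8 + 4 + 2 + 1, so 13^63 = 13^32 × 13^16 × 13^8 × 13^4 × 13^2 × 13^1 ≡ 15 × 64 × 36 × 71 × 15 × 13 (mod 77)
Multiplying step by step:
  15 × 64 = 960 ≡ 36 (mod 77)
  36 × 36 = 1296 ≡ 64 (mod 77)
  64 × 71 = 4544 ≡ 1 (mod 77)
  1 × 15 = 15 ≡ 15 (mod 77)
  15 × 13 = 195 ≡ 41 (mod 77)
Result: 13^63 ≡ 41 (mod 77)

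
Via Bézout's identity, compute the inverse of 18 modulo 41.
Extended GCD: 18(16) + 41(-7) = 1. So 18^(-1) ≡ 16 ≡ 16 (mod 41). Verify: 18 × 16 = 288 ≡ 1 (mod 41)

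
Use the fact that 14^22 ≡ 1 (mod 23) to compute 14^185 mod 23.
By Fermat: 14^{22} ≡ 1 (mod 23). 185 = 8×22 + 9. So 14^{185} ≡ 14^{9} ≡ 21 (mod 23)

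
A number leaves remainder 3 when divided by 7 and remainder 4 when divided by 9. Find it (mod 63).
M = 7 × 9 = 63. M₁ = 9, y₁ ≡ 4 (mod 7). M₂ = 7, y₂ ≡ 4 (mod 9). m = 3×9×4 + 4×7×4 ≡ 31 (mod 63)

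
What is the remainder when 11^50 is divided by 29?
Using Fermat: 11^{28} ≡ 1 (mod 29). 50 ≡ 22 (mod 28). So 11^{50} ≡ 11^{22} ≡ 13 (mod 29)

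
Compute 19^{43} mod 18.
1

Using successive squaring:
Binary expansion of 43: 101011
Powers of 19 mod 18 (each is the square of the previous):
  19^1 ≡ 1 (mod 18)
  19^2 ≡ 1² = 1 ≡ 1 (mod 18)
  19^4 ≡ 1² = 1 ≡ 1 (mod 18)
  19^8 ≡ 1² = 1 ≡ 1 (mod 18)
  19^16 ≡ 1² = 1 ≡ 1 (mod 18)
  19^32 ≡ 1² = 1 ≡ 1 (mod 18)
43 = 32 + 8 + 2 + 1, so 19^43 = 19^32 × 19^8 × 19^2 × 19^1 ≡ 1 × 1 × 1 × 1 (mod 18)
Multiplying step by step:
  1 × 1 = 1 ≡ 1 (mod 18)
  1 × 1 = 1 ≡ 1 (mod 18)
  1 × 1 = 1 ≡ 1 (mod 18)
Result: 19^43 ≡ 1 (mod 18)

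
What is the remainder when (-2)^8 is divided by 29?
(-2) ≡ 27 (mod 29). 8 = 8 (binary 1000). Repeated squaring mod 29: 27^1 ≡ 27; 27^2 ≡ 27² = 729 ≡ 4; 27^4 ≡ 4² = 16 ≡ 16; 27^8 ≡ 16² = 256 ≡ 24. So (-2)^8 ≡ 24 (mod 29).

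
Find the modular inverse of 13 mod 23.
13^(-1) ≡ 16 (mod 23). Verification: 13 × 16 = 208 ≡ 1 (mod 23)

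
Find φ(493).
448

Prime factorization: 493 = 17 × 29
Using the formula φ(n) = n × Π(1 - 1/p) for each prime factor p:
φ(493) = 493 × (1 - 1/17) × (1 - 1/29)
φ(493) = 448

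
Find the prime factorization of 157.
157

Divide by primes starting from smallest:
157 ÷ 157 = 1

157 = 157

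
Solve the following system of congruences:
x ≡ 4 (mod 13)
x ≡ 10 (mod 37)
121

Using the Chinese Remainder Theorem:
M = product of moduli = 481
For equation 1: M_1 = 37, 37 ≡ 11 (mod 13), inverse of 37 mod 13 is 6 (check: 11 × 6 = 66 ≡ 1 (mod 13))
For equation 2: M_2 = 13, 13 ≡ 13 (mod 37), inverse of 13 mod 37 is 20 (check: 13 × 20 = 260 ≡ 1 (mod 37))
Combine: x ≡ Σ r_i×M_i×(M_i⁻¹ mod m_i) = 4×37×6 + 10×13×20 = 888 + 2600 = 3488
3488 mod 481 = 121
x ≡ 121 (mod 481)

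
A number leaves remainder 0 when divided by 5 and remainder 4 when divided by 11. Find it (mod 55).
M = 5 × 11 = 55. M₁ = 11, y₁ ≡ 1 (mod 5). M₂ = 5, y₂ ≡ 9 (mod 11). r = 0×11×1 + 4×5×9 ≡ 15 (mod 55)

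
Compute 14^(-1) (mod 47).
14^(-1) ≡ 37 (mod 47). Verification: 14 × 37 = 518 ≡ 1 (mod 47)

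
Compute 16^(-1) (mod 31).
2

Using Extended Euclidean Algorithm:
gcd(16, 31) = 1
Bezout coefficients: 16 × 2 + 31 × -1 = 1
So 16 × 2 ≡ 1 (mod 31)
The inverse is 2 mod 31 = 2
Verification: 16 × 2 = 32 = 1 × 31 + 1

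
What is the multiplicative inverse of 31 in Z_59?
31^(-1) ≡ 40 (mod 59). Verification: 31 × 40 = 1240 ≡ 1 (mod 59)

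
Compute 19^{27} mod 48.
43

Using successive squaring:
Binary expansion of 27: 11011
Powers of 19 mod 48 (each is the square of the previous):
  19^1 ≡ 19 (mod 48)
  19^2 ≡ 19² = 361 ≡ 25 (mod 48)
  19^4 ≡ 25² = 625 ≡ 1 (mod 48)
  19^8 ≡ 1² = 1 ≡ 1 (mod 48)
  19^16 ≡ 1² = 1 ≡ 1 (mod 48)
27 = 16 + 8 + 2 + 1, so 19^27 = 19^16 × 19^8 × 19^2 × 19^1 ≡ 1 × 1 × 25 × 19 (mod 48)
Multiplying step by step:
  1 × 1 = 1 ≡ 1 (mod 48)
  1 × 25 = 25 ≡ 25 (mod 48)
  25 × 19 = 475 ≡ 43 (mod 48)
Result: 19^27 ≡ 43 (mod 48)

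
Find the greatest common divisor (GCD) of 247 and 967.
1

Using the Euclidean algorithm:
247 = 0 × 967 + 247
967 = 3 × 247 + 226
247 = 1 × 226 + 21
226 = 10 × 21 + 16
21 = 1 × 16 + 5
16 = 3 × 5 + 1
5 = 5 × 1 + 0

GCD(247, 967) = 1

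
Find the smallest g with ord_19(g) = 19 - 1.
p - 1 = 18 has prime divisors 2, 3. h is a primitive root mod 19 iff h^(18/q) ≢ 1 (mod 19) for each such q.
h = 2: 2^9 ≡ 18, 2^6 ≡ 7 (mod 19); none is 1, so 2 has order 18 and is a primitive root.
The smallest primitive root mod 19 is g = 2.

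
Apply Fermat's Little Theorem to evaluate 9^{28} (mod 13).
9

By Fermat's Little Theorem, a^(p-1) ≡ 1 (mod p) for prime p and gcd(a, p) = 1
Here p = 13, so 9^12 ≡ 1 (mod 13)
We can reduce the exponent: 28 mod 12 = 4
So 9^28 ≡ 9^4 (mod 13)
Computing: 9^4 mod 13 = 9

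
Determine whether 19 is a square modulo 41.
By Euler's criterion: 19^{20} ≡ 40 (mod 41). Since this equals -1 (≡ 40), 19 is not a QR.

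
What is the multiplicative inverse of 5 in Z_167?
5^(-1) ≡ 67 (mod 167). Verification: 5 × 67 = 335 ≡ 1 (mod 167)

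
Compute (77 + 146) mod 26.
15

(77 + 146) = 223
223 mod 26 = 15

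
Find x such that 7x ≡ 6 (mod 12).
6

Since gcd(7, 12) = 1 divides 6, a solution exists.
Multiply both sides by the inverse of 7 mod 12:
  7^(-1) mod 12 = 7
  x ≡ 7 × 6 ≡ 42 ≡ 6 (mod 12)
Verification: 7 × 6 = 42 = 3 × 12 + 6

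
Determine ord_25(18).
Powers of 18 mod 25: 18^1≡18, 18^2≡24, 18^3≡7, 18^4≡1. Order = 4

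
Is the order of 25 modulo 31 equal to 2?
No, the actual order is 3, not 2.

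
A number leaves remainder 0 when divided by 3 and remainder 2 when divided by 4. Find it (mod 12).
M = 3 × 4 = 12. M₁ = 4, y₁ ≡ 1 (mod 3). M₂ = 3, y₂ ≡ 3 (mod 4). n = 0×4×1 + 2×3×3 ≡ 6 (mod 12)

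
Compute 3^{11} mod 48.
27

Using successive squaring:
Binary expansion of 11: 1011
Powers of 3 mod 48 (each is the square of the previous):
  3^1 ≡ 3 (mod 48)
  3^2 ≡ 3² = 9 ≡ 9 (mod 48)
  3^4 ≡ 9² = 81 ≡ 33 (mod 48)
  3^8 ≡ 33² = 1089 ≡ 33 (mod 48)
11 = 8 + 2 + 1, so 3^11 = 3^8 × 3^2 × 3^1 ≡ 33 × 9 × 3 (mod 48)
Multiplying step by step:
  33 × 9 = 297 ≡ 9 (mod 48)
  9 × 3 = 27 ≡ 27 (mod 48)
Result: 3^11 ≡ 27 (mod 48)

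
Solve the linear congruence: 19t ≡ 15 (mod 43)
37

Since gcd(19, 43) = 1 divides 15, a solution exists.
Multiply both sides by the inverse of 19 mod 43:
  19^(-1) mod 43 = 34
  x ≡ 34 × 15 ≡ 510 ≡ 37 (mod 43)
Verification: 19 × 37 = 703 = 16 × 43 + 15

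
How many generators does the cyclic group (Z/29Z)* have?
12

The number of primitive roots modulo p is φ(p-1) = φ(28)
φ(28) = 12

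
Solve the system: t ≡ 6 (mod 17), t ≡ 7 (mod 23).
M = 17 × 23 = 391. M₁ = 23, y₁ ≡ 3 (mod 17). M₂ = 17, y₂ ≡ 19 (mod 23). t = 6×23×3 + 7×17×19 ≡ 329 (mod 391)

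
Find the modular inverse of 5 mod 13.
5^(-1) ≡ 8 (mod 13). Verification: 5 × 8 = 40 ≡ 1 (mod 13)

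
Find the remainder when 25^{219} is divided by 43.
By Fermat: 25^{42} ≡ 1 (mod 43). 219 = 5×42 + 9. So 25^{219} ≡ 25^{9} ≡ 11 (mod 43)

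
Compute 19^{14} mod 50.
21

Using successive squaring:
Binary expansion of 14: 1110
Powers of 19 mod 50 (each is the square of the previous):
  19^1 ≡ 19 (mod 50)
  19^2 ≡ 19² = 361 ≡ 11 (mod 50)
  19^4 ≡ 11² = 121 ≡ 21 (mod 50)
  19^8 ≡ 21² = 441 ≡ 41 (mod 50)
14 = 8 + 4 + 2, so 19^14 = 19^8 × 19^4 × 19^2 ≡ 41 × 21 × 11 (mod 50)
Multiplying step by step:
  41 × 21 = 861 ≡ 11 (mod 50)
  11 × 11 = 121 ≡ 21 (mod 50)
Result: 19^14 ≡ 21 (mod 50)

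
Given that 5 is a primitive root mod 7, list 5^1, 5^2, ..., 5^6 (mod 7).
g^1, g^2, ..., g^{6} mod 7: {5, 4, 6, 2, 3, 1}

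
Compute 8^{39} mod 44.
40

Using successive squaring:
Binary expansion of 39: 100111
Powers of 8 mod 44 (each is the square of the previous):
  8^1 ≡ 8 (mod 44)
  8^2 ≡ 8² = 64 ≡ 20 (mod 44)
  8^4 ≡ 20² = 400 ≡ 4 (mod 44)
  8^8 ≡ 4² = 16 ≡ 16 (mod 44)
  8^16 ≡ 16² = 256 ≡ 36 (mod 44)
  8^32 ≡ 36² = 1296 ≡ 20 (mod 44)
39 = 32 + 4 + 2 + 1, so 8^39 = 8^32 × 8^4 × 8^2 × 8^1 ≡ 20 × 4 × 20 × 8 (mod 44)
Multiplying step by step:
  20 × 4 = 80 ≡ 36 (mod 44)
  36 × 20 = 720 ≡ 16 (mod 44)
  16 × 8 = 128 ≡ 40 (mod 44)
Result: 8^39 ≡ 40 (mod 44)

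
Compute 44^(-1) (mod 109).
44^(-1) ≡ 57 (mod 109). Verification: 44 × 57 = 2508 ≡ 1 (mod 109)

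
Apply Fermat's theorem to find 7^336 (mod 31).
By Fermat: 7^{30} ≡ 1 (mod 31). 336 ≡ 6 (mod 30). So 7^{336} ≡ 7^{6} ≡ 4 (mod 31)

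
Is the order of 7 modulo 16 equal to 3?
No, the actual order is 2, not 3.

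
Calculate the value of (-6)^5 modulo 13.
(-6) ≡ 7 (mod 13). 5 = 4 + 1 (binary 101). Repeated squaring mod 13: 7^1 ≡ 7; 7^2 ≡ 7² = 49 ≡ 10; 7^4 ≡ 10² = 100 ≡ 9. Multiply: (-6)^5 ≡ 7^4 × 7^1 ≡ 9 × 7 (mod 13): 9 × 7 = 63 ≡ 11. So (-6)^5 ≡ 11 (mod 13).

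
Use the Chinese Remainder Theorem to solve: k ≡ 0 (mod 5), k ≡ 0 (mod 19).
0

Using the Chinese Remainder Theorem:
M = product of moduli = 95
For equation 1: M_1 = 19, 19 ≡ 4 (mod 5), inverse of 19 mod 5 is 4 (check: 4 × 4 = 16 ≡ 1 (mod 5))
For equation 2: M_2 = 5, 5 ≡ 5 (mod 19), inverse of 5 mod 19 is 4 (check: 5 × 4 = 20 ≡ 1 (mod 19))
Combine: k ≡ Σ r_i×M_i×(M_i⁻¹ mod m_i) = 0×19×4 + 0×5×4 = 0 + 0 = 0
0 mod 95 = 0
k ≡ 0 (mod 95)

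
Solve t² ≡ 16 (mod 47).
The square roots of 16 mod 47 are 4 and 43. Verify: 4² = 16 ≡ 16 (mod 47)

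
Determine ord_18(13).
Powers of 13 mod 18: 13^1≡13, 13^2≡7, 13^3≡1. Order = 3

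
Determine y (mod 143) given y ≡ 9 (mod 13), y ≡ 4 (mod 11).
48

Using the Chinese Remainder Theorem:
M = product of moduli = 143
For equation 1: M_1 = 11, 11 ≡ 11 (mod 13), inverse of 11 mod 13 is 6 (check: 11 × 6 = 66 ≡ 1 (mod 13))
For equation 2: M_2 = 13, 13 ≡ 2 (mod 11), inverse of 13 mod 11 is 6 (check: 2 × 6 = 12 ≡ 1 (mod 11))
Combine: y ≡ Σ r_i×M_i×(M_i⁻¹ mod m_i) = 9×11×6 + 4×13×6 = 594 + 312 = 906
906 mod 143 = 48
y ≡ 48 (mod 143)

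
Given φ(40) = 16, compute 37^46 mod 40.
By Euler: 37^{16} ≡ 1 (mod 40) since gcd(37, 40) = 1. 46 = 2×16 + 14. So 37^{46} ≡ 37^{14} ≡ 9 (mod 40)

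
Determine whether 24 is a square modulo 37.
By Euler's criterion: 24^{18} ≡ 36 (mod 37). Since this equals -1 (≡ 36), 24 is not a QR.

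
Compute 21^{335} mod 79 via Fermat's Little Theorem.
22

By Fermat's Little Theorem, a^(p-1) ≡ 1 (mod p) for prime p and gcd(a, p) = 1
Here p = 79, so 21^78 ≡ 1 (mod 79)
We can reduce the exponent: 335 mod 78 = 23
So 21^335 ≡ 21^23 (mod 79)
Computing: 21^23 mod 79 = 22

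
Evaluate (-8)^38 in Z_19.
Using Fermat: (-8)^{18} ≡ 1 (mod 19). 38 ≡ 2 (mod 18). So (-8)^{38} ≡ (-8)^{2} ≡ 7 (mod 19)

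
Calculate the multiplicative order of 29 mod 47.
Powers of 29 mod 47: 29^1≡29, 29^2≡42, 29^3≡43, 29^4≡25, 29^5≡20, 29^6≡16, 29^7≡41, 29^8≡14, 29^9≡30, 29^10≡24, 29^11≡38, 29^12≡21, 29^13≡45, 29^14≡36, 29^15≡10, 29^16≡8, 29^17≡44, 29^18≡7, 29^19≡15, 29^20≡12, 29^21≡19, 29^22≡34, 29^23≡46, 29^24≡18, 29^25≡5, 29^26≡4, 29^27≡22, 29^28≡27, 29^29≡31, 29^30≡6, 29^31≡33, 29^32≡17, 29^33≡23, 29^34≡9, 29^35≡26, 29^36≡2, 29^37≡11, 29^38≡37, 29^39≡39, 29^40≡3, 29^41≡40, 29^42≡32, 29^43≡35, 29^44≡28, 29^45≡13, 29^46≡1. Order = 46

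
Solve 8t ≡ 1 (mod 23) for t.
3

Using Extended Euclidean Algorithm:
gcd(8, 23) = 1
Bezout coefficients: 8 × 3 + 23 × -1 = 1
So 8 × 3 ≡ 1 (mod 23)
The inverse is 3 mod 23 = 3
Verification: 8 × 3 = 24 = 1 × 23 + 1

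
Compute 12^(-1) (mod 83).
7

Using Extended Euclidean Algorithm:
gcd(12, 83) = 1
Bezout coefficients: 12 × 7 + 83 × -1 = 1
So 12 × 7 ≡ 1 (mod 83)
The inverse is 7 mod 83 = 7
Verification: 12 × 7 = 84 = 1 × 83 + 1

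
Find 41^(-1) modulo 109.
8

Using Extended Euclidean Algorithm:
gcd(41, 109) = 1
Bezout coefficients: 41 × 8 + 109 × -3 = 1
So 41 × 8 ≡ 1 (mod 109)
The inverse is 8 mod 109 = 8
Verification: 41 × 8 = 328 = 3 × 109 + 1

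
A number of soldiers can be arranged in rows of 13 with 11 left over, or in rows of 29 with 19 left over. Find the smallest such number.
M = 13 × 29 = 377. M₁ = 29, y₁ ≡ 9 (mod 13). M₂ = 13, y₂ ≡ 9 (mod 29). k = 11×29×9 + 19×13×9 ≡ 193 (mod 377). The smallest positive such number is 193.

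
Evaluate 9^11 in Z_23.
Using repeated squaring. 11 = 8 + 2 + 1 (binary 1011). Repeated squaring mod 23: 9^1 ≡ 9; 9^2 ≡ 9² = 81 ≡ 12; 9^4 ≡ 12² = 144 ≡ 6; 9^8 ≡ 6² = 36 ≡ 13. Multiply: 9^11 = 9^8 × 9^2 × 9^1 ≡ 13 × 12 × 9 (mod 23): 13 × 12 = 156 ≡ 18; 18 × 9 = 162 ≡ 1. So 9^11 ≡ 1 (mod 23).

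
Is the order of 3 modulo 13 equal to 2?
No, the actual order is 3, not 2.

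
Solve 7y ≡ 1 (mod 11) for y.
8

Using Extended Euclidean Algorithm:
gcd(7, 11) = 1
Bezout coefficients: 7 × -3 + 11 × 2 = 1
So 7 × -3 ≡ 1 (mod 11)
The inverse is -3 mod 11 = 8
Verification: 7 × 8 = 56 = 5 × 11 + 1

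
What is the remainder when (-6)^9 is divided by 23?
(-6) ≡ 17 (mod 23). 9 = 8 + 1 (binary 1001). Repeated squaring mod 23: 17^1 ≡ 17; 17^2 ≡ 17² = 289 ≡ 13; 17^4 ≡ 13² = 169 ≡ 8; 17^8 ≡ 8² = 64 ≡ 18. Multiply: (-6)^9 ≡ 17^8 × 17^1 ≡ 18 × 17 (mod 23): 18 × 17 = 306 ≡ 7. So (-6)^9 ≡ 7 (mod 23).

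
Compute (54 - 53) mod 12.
1

(54 - 53) = 1
1 mod 12 = 1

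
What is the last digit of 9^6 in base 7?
9 ≡ 2 (mod 7). 6 = 4 + 2 (binary 110). Repeated squaring mod 7: 2^1 ≡ 2; 2^2 ≡ 2² = 4 ≡ 4; 2^4 ≡ 4² = 16 ≡ 2. Multiply: 9^6 ≡ 2^4 × 2^2 ≡ 2 × 4 (mod 7): 2 × 4 = 8 ≡ 1. So 9^6 ≡ 1 (mod 7).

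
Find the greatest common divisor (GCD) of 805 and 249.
1

Using the Euclidean algorithm:
805 = 3 × 249 + 58
249 = 4 × 58 + 17
58 = 3 × 17 + 7
17 = 2 × 7 + 3
7 = 2 × 3 + 1
3 = 3 × 1 + 0

GCD(805, 249) = 1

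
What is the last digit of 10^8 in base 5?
10 ≡ 0 (mod 5). 8 = 8 (binary 1000). Repeated squaring mod 5: 0^1 ≡ 0; 0^2 ≡ 0² = 0 ≡ 0; 0^4 ≡ 0² = 0 ≡ 0; 0^8 ≡ 0² = 0 ≡ 0. So 10^8 ≡ 0 (mod 5).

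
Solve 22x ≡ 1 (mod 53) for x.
41

Using Extended Euclidean Algorithm:
gcd(22, 53) = 1
Bezout coefficients: 22 × -12 + 53 × 5 = 1
So 22 × -12 ≡ 1 (mod 53)
The inverse is -12 mod 53 = 41
Verification: 22 × 41 = 902 = 17 × 53 + 1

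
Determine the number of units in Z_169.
156

Prime factorization: 169 = 13^2
Using the formula φ(n) = n × Π(1 - 1/p) for each prime factor p:
φ(169) = 169 × (1 - 1/13)
φ(169) = 156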